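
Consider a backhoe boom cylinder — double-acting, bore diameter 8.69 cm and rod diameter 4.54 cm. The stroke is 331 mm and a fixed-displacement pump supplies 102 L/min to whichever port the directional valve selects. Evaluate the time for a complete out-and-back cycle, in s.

Cap-side area A_cap = π/4 × (8.69 cm)² = 59.31 cm^2
Rod-side annular area A_ann = π/4 × (8.69² − 4.54²) = 43.12 cm^2
t_ext = A_cap·L/Q = 1.155 s
t_ret = A_ann·L/Q = 0.8396 s
t_cycle = t_ext + t_ret

t ≈ 1.99 s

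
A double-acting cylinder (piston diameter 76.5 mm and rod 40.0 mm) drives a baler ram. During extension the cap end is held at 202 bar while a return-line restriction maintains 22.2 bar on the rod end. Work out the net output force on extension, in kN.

F ≈ 85.4 kN

Cap-side area A_cap = π/4 × (76.5 mm)² = 4596 mm^2
Rod-side annular area A_ann = π/4 × (76.5² − 40.0²) = 3340 mm^2
Net thrust = P_cap·A_cap − P_rod·A_ann = 92.85 kN − 7.414 kN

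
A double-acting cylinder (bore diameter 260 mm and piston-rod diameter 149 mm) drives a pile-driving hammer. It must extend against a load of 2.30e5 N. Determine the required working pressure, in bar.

Cap-side area A_cap = π/4 × (260 mm)² = 53090 mm^2
P = F / A = 2.30e5 N / A

P ≈ 43.3 bar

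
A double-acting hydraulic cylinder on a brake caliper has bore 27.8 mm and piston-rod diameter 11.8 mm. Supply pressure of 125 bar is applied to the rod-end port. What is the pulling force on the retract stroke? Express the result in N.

F ≈ 6220 N

Rod-side annular area A_ann = π/4 × (27.8² − 11.8²) = 497.6 mm^2
On retraction the pressure acts on the annular area (bore minus rod).
F = P × A_ann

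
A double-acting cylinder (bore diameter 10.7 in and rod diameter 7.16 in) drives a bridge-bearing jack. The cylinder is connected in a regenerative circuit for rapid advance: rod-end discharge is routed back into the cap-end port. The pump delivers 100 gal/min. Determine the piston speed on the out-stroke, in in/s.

v ≈ 9.56 in/s

In regeneration the rod-end outflow joins the pump flow into the cap end, so the net volume the pump must supply per unit advance equals the rod cross-section area.
Rod cross-section A_rod = π/4 × (7.16 in)² = 40.26 in^2
v = Q_pump / A_rod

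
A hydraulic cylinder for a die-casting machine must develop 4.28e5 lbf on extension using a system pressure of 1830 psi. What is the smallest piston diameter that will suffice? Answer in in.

Extension force acts on the full piston face: F = P × (π/4)D².
D = √(4F / (πP)) = √(4 × 4.28e5 lbf / (π × 1830 psi))

D ≈ 17.3 in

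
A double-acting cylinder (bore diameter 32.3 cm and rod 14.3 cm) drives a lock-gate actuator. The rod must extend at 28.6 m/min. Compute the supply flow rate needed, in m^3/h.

Cap-side area A_cap = π/4 × (32.3 cm)² = 819.4 cm^2
Q = A × v

Q ≈ 141 m^3/h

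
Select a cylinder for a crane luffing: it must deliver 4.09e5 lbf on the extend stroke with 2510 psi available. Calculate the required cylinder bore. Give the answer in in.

Extension force acts on the full piston face: F = P × (π/4)D².
D = √(4F / (πP)) = √(4 × 4.09e5 lbf / (π × 2510 psi))

D ≈ 14.4 in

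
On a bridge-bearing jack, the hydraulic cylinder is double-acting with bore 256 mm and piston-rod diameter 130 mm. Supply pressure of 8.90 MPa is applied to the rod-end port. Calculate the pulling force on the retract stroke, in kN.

Rod-side annular area A_ann = π/4 × (256² − 130²) = 38200 mm^2
On retraction the pressure acts on the annular area (bore minus rod).
F = P × A_ann

F ≈ 340 kN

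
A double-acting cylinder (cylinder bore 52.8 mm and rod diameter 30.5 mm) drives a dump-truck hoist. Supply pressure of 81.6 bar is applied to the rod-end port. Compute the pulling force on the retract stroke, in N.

F ≈ 11900 N

Rod-side annular area A_ann = π/4 × (52.8² − 30.5²) = 1459 mm^2
On retraction the pressure acts on the annular area (bore minus rod).
F = P × A_ann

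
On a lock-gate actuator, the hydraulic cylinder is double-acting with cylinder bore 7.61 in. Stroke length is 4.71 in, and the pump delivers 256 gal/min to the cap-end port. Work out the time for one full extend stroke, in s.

t ≈ 0.217 s

Cap-side area A_cap = π/4 × (7.61 in)² = 45.48 in^2
Swept volume V = A × L; t = V / Q = A·L / Q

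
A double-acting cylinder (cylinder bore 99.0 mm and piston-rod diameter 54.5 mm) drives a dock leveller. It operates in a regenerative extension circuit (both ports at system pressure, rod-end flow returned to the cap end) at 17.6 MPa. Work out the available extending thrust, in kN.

With equal pressure on both faces, forces on the annular region cancel; the net push is pressure × rod cross-section.
Rod cross-section A_rod = π/4 × (54.5 mm)² = 2333 mm^2
F = P × A_rod

F ≈ 41.1 kN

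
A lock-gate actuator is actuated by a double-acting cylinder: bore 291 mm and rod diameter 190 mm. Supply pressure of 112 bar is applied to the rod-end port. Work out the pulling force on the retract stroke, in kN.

F ≈ 427 kN

Rod-side annular area A_ann = π/4 × (291² − 190²) = 38160 mm^2
On retraction the pressure acts on the annular area (bore minus rod).
F = P × A_ann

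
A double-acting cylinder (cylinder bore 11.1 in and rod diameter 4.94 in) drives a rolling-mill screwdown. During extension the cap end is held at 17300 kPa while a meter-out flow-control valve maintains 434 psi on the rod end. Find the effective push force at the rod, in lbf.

Cap-side area A_cap = π/4 × (11.1 in)² = 96.77 in^2
Rod-side annular area A_ann = π/4 × (11.1² − 4.94²) = 77.60 in^2
Net thrust = P_cap·A_cap − P_rod·A_ann = 2.428e5 lbf − 33680 lbf

F ≈ 2.09e5 lbf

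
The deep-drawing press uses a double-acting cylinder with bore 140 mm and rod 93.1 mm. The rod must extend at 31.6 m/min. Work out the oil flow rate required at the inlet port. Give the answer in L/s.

Q ≈ 8.11 L/s

Cap-side area A_cap = π/4 × (140 mm)² = 15390 mm^2
Q = A × v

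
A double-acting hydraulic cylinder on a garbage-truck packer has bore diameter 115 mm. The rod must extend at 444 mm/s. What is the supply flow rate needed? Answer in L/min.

Q ≈ 277 L/min

Cap-side area A_cap = π/4 × (115 mm)² = 10390 mm^2
Q = A × v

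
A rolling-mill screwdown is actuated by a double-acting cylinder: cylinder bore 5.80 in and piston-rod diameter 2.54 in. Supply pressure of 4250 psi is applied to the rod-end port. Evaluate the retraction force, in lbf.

F ≈ 90800 lbf

Rod-side annular area A_ann = π/4 × (5.80² − 2.54²) = 21.35 in^2
On retraction the pressure acts on the annular area (bore minus rod).
F = P × A_ann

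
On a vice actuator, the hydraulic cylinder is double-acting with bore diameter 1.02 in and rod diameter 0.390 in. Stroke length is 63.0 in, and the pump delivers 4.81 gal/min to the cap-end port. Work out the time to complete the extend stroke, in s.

Cap-side area A_cap = π/4 × (1.02 in)² = 0.8171 in^2
Swept volume V = A × L; t = V / Q = A·L / Q

t ≈ 2.78 s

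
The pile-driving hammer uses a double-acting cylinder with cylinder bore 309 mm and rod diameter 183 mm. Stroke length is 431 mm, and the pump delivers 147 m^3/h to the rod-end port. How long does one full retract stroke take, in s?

t ≈ 0.514 s

Rod-side annular area A_ann = π/4 × (309² − 183²) = 48690 mm^2
Swept volume V = A × L; t = V / Q = A·L / Q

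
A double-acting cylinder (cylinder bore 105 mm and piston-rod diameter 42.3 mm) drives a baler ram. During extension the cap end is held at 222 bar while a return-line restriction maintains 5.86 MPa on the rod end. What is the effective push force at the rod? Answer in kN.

Cap-side area A_cap = π/4 × (105 mm)² = 8659 mm^2
Rod-side annular area A_ann = π/4 × (105² − 42.3²) = 7254 mm^2
Net thrust = P_cap·A_cap − P_rod·A_ann = 192.2 kN − 42.51 kN

F ≈ 150 kN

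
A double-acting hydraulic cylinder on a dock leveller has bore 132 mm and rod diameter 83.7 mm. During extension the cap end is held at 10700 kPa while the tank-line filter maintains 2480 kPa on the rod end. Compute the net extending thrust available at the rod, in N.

F ≈ 1.26e5 N

Cap-side area A_cap = π/4 × (132 mm)² = 13680 mm^2
Rod-side annular area A_ann = π/4 × (132² − 83.7²) = 8183 mm^2
Net thrust = P_cap·A_cap − P_rod·A_ann = 1.464e5 N − 20290 N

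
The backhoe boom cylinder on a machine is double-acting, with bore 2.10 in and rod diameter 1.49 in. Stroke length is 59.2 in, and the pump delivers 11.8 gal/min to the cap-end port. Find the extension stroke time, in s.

Cap-side area A_cap = π/4 × (2.10 in)² = 3.464 in^2
Swept volume V = A × L; t = V / Q = A·L / Q

t ≈ 4.51 s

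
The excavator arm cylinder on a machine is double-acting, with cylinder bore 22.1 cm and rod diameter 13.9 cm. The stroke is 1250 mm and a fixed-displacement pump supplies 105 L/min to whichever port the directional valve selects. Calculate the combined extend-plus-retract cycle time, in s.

t ≈ 44.0 s

Cap-side area A_cap = π/4 × (22.1 cm)² = 383.6 cm^2
Rod-side annular area A_ann = π/4 × (22.1² − 13.9²) = 231.8 cm^2
t_ext = A_cap·L/Q = 27.40 s
t_ret = A_ann·L/Q = 16.56 s
t_cycle = t_ext + t_ret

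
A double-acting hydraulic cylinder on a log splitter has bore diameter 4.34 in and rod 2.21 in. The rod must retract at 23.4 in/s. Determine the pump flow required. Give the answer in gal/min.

Q ≈ 66.6 gal/min

Rod-side annular area A_ann = π/4 × (4.34² − 2.21²) = 10.96 in^2
Q = A × v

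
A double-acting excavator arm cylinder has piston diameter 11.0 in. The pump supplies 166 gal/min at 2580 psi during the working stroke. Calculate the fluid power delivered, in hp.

W ≈ 250 hp

Hydraulic power = P × Q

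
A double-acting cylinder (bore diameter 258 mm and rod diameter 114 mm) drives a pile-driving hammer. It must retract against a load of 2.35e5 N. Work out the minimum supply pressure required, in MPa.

P ≈ 5.59 MPa

Rod-side annular area A_ann = π/4 × (258² − 114²) = 42070 mm^2
Retraction: pressure acts on the annular area.
P = F / A = 2.35e5 N / A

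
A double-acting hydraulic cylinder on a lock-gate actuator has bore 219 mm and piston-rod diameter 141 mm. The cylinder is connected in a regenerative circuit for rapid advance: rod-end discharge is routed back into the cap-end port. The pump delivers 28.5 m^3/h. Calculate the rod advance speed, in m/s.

In regeneration the rod-end outflow joins the pump flow into the cap end, so the net volume the pump must supply per unit advance equals the rod cross-section area.
Rod cross-section A_rod = π/4 × (141 mm)² = 15610 mm^2
v = Q_pump / A_rod

v ≈ 0.507 m/s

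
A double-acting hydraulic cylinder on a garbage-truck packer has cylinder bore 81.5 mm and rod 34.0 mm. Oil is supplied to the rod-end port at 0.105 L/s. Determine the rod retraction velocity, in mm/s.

Rod-side annular area A_ann = π/4 × (81.5² − 34.0²) = 4309 mm^2
Flow into the rod-end port fills the annular volume.
v = Q / A

v ≈ 24.4 mm/s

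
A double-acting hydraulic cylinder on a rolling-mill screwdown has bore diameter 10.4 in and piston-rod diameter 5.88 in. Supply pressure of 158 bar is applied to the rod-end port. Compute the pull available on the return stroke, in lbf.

Rod-side annular area A_ann = π/4 × (10.4² − 5.88²) = 57.79 in^2
On retraction the pressure acts on the annular area (bore minus rod).
F = P × A_ann

F ≈ 1.32e5 lbf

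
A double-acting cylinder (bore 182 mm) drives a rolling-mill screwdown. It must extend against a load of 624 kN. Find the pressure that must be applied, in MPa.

Cap-side area A_cap = π/4 × (182 mm)² = 26020 mm^2
P = F / A = 624 kN / A

P ≈ 24.0 MPa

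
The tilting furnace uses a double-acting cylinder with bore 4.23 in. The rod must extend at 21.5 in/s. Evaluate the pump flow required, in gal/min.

Cap-side area A_cap = π/4 × (4.23 in)² = 14.05 in^2
Q = A × v

Q ≈ 78.5 gal/min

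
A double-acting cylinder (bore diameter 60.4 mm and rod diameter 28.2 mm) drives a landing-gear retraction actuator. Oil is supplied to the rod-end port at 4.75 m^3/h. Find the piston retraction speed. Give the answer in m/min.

Rod-side annular area A_ann = π/4 × (60.4² − 28.2²) = 2241 mm^2
Flow into the rod-end port fills the annular volume.
v = Q / A

v ≈ 35.3 m/min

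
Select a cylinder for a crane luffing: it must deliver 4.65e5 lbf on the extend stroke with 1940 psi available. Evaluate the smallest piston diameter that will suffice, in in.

D ≈ 17.5 in

Extension force acts on the full piston face: F = P × (π/4)D².
D = √(4F / (πP)) = √(4 × 4.65e5 lbf / (π × 1940 psi))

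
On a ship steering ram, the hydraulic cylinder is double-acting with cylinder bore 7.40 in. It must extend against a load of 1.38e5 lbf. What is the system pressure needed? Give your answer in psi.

Cap-side area A_cap = π/4 × (7.40 in)² = 43.01 in^2
P = F / A = 1.38e5 lbf / A

P ≈ 3210 psi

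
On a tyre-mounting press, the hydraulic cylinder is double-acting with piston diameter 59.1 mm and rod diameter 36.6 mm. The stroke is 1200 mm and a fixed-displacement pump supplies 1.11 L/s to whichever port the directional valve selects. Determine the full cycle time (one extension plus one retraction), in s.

Cap-side area A_cap = π/4 × (59.1 mm)² = 2743 mm^2
Rod-side annular area A_ann = π/4 × (59.1² − 36.6²) = 1691 mm^2
t_ext = A_cap·L/Q = 2.966 s
t_ret = A_ann·L/Q = 1.828 s
t_cycle = t_ext + t_ret

t ≈ 4.79 s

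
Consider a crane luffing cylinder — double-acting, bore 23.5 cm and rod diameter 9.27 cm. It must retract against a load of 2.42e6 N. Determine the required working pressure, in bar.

Rod-side annular area A_ann = π/4 × (23.5² − 9.27²) = 366.2 cm^2
Retraction: pressure acts on the annular area.
P = F / A = 2.42e6 N / A

P ≈ 661 bar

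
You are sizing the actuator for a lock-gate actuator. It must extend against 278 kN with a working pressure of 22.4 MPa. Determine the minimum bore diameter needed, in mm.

Extension force acts on the full piston face: F = P × (π/4)D².
D = √(4F / (πP)) = √(4 × 278 kN / (π × 22.4 MPa))

D ≈ 126 mm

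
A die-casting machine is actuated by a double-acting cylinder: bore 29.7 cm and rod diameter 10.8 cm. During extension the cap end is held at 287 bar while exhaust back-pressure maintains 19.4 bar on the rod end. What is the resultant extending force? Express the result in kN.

Cap-side area A_cap = π/4 × (29.7 cm)² = 692.8 cm^2
Rod-side annular area A_ann = π/4 × (29.7² − 10.8²) = 601.2 cm^2
Net thrust = P_cap·A_cap − P_rod·A_ann = 1988 kN − 116.6 kN

F ≈ 1870 kN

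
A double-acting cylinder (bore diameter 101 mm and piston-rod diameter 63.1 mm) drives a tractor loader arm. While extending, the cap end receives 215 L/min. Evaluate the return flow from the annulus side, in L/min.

Cap-side area A_cap = π/4 × (101 mm)² = 8012 mm^2
Rod-side annular area A_ann = π/4 × (101² − 63.1²) = 4885 mm^2
Piston speed v = Q_in/A_cap; rod-end outflow Q_out = v × A_ann = Q_in × A_ann/A_cap.

Q_out ≈ 131 L/min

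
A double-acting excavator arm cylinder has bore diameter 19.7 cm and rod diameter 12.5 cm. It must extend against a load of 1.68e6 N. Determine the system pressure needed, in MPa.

Cap-side area A_cap = π/4 × (19.7 cm)² = 304.8 cm^2
P = F / A = 1.68e6 N / A

P ≈ 55.1 MPa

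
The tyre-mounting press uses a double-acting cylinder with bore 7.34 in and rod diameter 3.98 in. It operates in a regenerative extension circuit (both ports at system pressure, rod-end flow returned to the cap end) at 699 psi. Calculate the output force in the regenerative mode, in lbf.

With equal pressure on both faces, forces on the annular region cancel; the net push is pressure × rod cross-section.
Rod cross-section A_rod = π/4 × (3.98 in)² = 12.44 in^2
F = P × A_rod

F ≈ 8700 lbf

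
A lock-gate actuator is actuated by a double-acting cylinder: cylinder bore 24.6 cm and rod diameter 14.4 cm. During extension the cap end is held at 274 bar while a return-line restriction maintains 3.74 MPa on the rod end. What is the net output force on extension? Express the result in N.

Cap-side area A_cap = π/4 × (24.6 cm)² = 475.3 cm^2
Rod-side annular area A_ann = π/4 × (24.6² − 14.4²) = 312.4 cm^2
Net thrust = P_cap·A_cap − P_rod·A_ann = 1.302e6 N − 1.168e5 N

F ≈ 1.19e6 N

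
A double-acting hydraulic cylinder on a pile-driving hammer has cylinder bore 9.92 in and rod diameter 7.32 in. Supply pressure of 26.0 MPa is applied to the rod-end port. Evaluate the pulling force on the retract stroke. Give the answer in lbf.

F ≈ 1.33e5 lbf

Rod-side annular area A_ann = π/4 × (9.92² − 7.32²) = 35.20 in^2
On retraction the pressure acts on the annular area (bore minus rod).
F = P × A_ann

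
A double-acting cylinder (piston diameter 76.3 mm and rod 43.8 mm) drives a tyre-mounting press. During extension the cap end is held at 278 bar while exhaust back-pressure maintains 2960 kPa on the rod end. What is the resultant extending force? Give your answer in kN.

F ≈ 118 kN

Cap-side area A_cap = π/4 × (76.3 mm)² = 4572 mm^2
Rod-side annular area A_ann = π/4 × (76.3² − 43.8²) = 3066 mm^2
Net thrust = P_cap·A_cap − P_rod·A_ann = 127.1 kN − 9.074 kN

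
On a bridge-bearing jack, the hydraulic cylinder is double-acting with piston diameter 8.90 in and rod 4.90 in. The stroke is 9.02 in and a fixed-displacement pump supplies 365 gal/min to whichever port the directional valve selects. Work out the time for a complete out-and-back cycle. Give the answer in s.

Cap-side area A_cap = π/4 × (8.90 in)² = 62.21 in^2
Rod-side annular area A_ann = π/4 × (8.90² − 4.90²) = 43.35 in^2
t_ext = A_cap·L/Q = 0.3993 s
t_ret = A_ann·L/Q = 0.2783 s
t_cycle = t_ext + t_ret

t ≈ 0.678 s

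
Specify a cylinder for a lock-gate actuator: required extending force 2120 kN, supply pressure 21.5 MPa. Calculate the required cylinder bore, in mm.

Extension force acts on the full piston face: F = P × (π/4)D².
D = √(4F / (πP)) = √(4 × 2120 kN / (π × 21.5 MPa))

D ≈ 354 mm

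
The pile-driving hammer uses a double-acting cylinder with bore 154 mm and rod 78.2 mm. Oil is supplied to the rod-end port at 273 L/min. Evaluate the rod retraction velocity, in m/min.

v ≈ 19.7 m/min

Rod-side annular area A_ann = π/4 × (154² − 78.2²) = 13820 mm^2
Flow into the rod-end port fills the annular volume.
v = Q / A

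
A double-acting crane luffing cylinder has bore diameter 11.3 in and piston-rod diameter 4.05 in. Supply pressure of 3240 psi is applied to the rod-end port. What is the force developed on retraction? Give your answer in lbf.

Rod-side annular area A_ann = π/4 × (11.3² − 4.05²) = 87.40 in^2
On retraction the pressure acts on the annular area (bore minus rod).
F = P × A_ann

F ≈ 2.83e5 lbf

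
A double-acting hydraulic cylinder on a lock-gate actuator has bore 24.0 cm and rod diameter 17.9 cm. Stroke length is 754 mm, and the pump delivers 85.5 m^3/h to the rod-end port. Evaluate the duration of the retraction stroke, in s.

t ≈ 0.637 s

Rod-side annular area A_ann = π/4 × (24.0² − 17.9²) = 200.7 cm^2
Swept volume V = A × L; t = V / Q = A·L / Q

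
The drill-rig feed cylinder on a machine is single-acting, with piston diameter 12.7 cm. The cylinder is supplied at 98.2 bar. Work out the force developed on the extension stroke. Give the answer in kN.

F ≈ 124 kN

Cap-side area A_cap = π/4 × (12.7 cm)² = 126.7 cm^2
F = P × A_cap = 98.2 bar × A_cap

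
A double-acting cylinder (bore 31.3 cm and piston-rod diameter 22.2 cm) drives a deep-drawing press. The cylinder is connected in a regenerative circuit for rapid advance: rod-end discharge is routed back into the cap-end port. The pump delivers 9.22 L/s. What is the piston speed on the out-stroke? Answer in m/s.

In regeneration the rod-end outflow joins the pump flow into the cap end, so the net volume the pump must supply per unit advance equals the rod cross-section area.
Rod cross-section A_rod = π/4 × (22.2 cm)² = 387.1 cm^2
v = Q_pump / A_rod

v ≈ 0.238 m/s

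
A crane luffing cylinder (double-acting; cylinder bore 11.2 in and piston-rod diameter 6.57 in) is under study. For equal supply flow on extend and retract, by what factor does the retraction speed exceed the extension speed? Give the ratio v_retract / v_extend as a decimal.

Cap-side area A_cap = π/4 × (11.2 in)² = 98.52 in^2
Rod-side annular area A_ann = π/4 × (11.2² − 6.57²) = 64.62 in^2
For equal Q, v ∝ 1/A, so v_ret/v_ext = A_cap/A_ann.

v_ret/v_ext ≈ 1.52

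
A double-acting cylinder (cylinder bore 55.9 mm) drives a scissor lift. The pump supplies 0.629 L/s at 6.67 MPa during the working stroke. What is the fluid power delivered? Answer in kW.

W ≈ 4.20 kW

Hydraulic power = P × Q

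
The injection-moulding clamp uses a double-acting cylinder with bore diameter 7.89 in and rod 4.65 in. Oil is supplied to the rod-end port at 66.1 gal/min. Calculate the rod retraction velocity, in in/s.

v ≈ 7.97 in/s

Rod-side annular area A_ann = π/4 × (7.89² − 4.65²) = 31.91 in^2
Flow into the rod-end port fills the annular volume.
v = Q / A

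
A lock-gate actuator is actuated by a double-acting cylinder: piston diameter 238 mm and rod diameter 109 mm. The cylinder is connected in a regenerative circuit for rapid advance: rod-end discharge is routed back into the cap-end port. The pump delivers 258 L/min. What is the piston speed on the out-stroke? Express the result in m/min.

v ≈ 27.6 m/min

In regeneration the rod-end outflow joins the pump flow into the cap end, so the net volume the pump must supply per unit advance equals the rod cross-section area.
Rod cross-section A_rod = π/4 × (109 mm)² = 9331 mm^2
v = Q_pump / A_rod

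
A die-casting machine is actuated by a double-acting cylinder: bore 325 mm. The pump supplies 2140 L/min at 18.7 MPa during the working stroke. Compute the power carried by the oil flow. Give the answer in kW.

Hydraulic power = P × Q

W ≈ 667 kW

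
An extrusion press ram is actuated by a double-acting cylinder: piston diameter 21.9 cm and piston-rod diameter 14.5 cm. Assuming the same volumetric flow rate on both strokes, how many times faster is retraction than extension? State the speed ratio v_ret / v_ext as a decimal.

Cap-side area A_cap = π/4 × (21.9 cm)² = 376.7 cm^2
Rod-side annular area A_ann = π/4 × (21.9² − 14.5²) = 211.6 cm^2
For equal Q, v ∝ 1/A, so v_ret/v_ext = A_cap/A_ann.

v_ret/v_ext ≈ 1.78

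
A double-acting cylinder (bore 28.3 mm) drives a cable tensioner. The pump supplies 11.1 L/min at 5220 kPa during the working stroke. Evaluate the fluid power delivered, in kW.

W ≈ 0.966 kW

Hydraulic power = P × Q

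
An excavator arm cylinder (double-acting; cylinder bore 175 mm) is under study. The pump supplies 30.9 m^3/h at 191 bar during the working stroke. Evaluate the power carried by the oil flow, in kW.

W ≈ 164 kW

Hydraulic power = P × Q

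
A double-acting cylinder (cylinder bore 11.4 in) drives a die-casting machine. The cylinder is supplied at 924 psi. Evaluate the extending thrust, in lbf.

Cap-side area A_cap = π/4 × (11.4 in)² = 102.1 in^2
F = P × A_cap = 924 psi × A_cap

F ≈ 94300 lbf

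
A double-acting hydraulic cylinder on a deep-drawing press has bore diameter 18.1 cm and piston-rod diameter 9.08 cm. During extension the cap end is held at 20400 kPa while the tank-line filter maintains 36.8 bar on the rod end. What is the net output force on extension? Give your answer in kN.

Cap-side area A_cap = π/4 × (18.1 cm)² = 257.3 cm^2
Rod-side annular area A_ann = π/4 × (18.1² − 9.08²) = 192.6 cm^2
Net thrust = P_cap·A_cap − P_rod·A_ann = 524.9 kN − 70.86 kN

F ≈ 454 kN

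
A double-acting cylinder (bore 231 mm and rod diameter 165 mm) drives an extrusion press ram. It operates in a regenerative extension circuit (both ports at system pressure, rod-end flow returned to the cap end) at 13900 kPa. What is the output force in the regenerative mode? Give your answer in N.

With equal pressure on both faces, forces on the annular region cancel; the net push is pressure × rod cross-section.
Rod cross-section A_rod = π/4 × (165 mm)² = 21380 mm^2
F = P × A_rod

F ≈ 2.97e5 N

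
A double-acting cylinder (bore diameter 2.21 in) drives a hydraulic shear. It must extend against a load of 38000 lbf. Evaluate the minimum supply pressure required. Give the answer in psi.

P ≈ 9910 psi

Cap-side area A_cap = π/4 × (2.21 in)² = 3.836 in^2
P = F / A = 38000 lbf / A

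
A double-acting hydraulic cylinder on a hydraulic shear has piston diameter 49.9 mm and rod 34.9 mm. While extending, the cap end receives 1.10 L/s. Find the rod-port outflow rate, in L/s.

Cap-side area A_cap = π/4 × (49.9 mm)² = 1956 mm^2
Rod-side annular area A_ann = π/4 × (49.9² − 34.9²) = 999.0 mm^2
Piston speed v = Q_in/A_cap; rod-end outflow Q_out = v × A_ann = Q_in × A_ann/A_cap.

Q_out ≈ 0.562 L/s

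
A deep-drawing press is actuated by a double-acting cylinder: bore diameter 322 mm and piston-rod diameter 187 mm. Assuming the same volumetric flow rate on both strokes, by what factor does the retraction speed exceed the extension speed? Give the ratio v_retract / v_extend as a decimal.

v_ret/v_ext ≈ 1.51

Cap-side area A_cap = π/4 × (322 mm)² = 81430 mm^2
Rod-side annular area A_ann = π/4 × (322² − 187²) = 53970 mm^2
For equal Q, v ∝ 1/A, so v_ret/v_ext = A_cap/A_ann.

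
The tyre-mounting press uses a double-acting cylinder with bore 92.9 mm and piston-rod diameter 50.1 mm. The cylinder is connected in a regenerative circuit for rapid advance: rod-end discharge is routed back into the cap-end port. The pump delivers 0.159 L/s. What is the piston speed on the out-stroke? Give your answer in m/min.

In regeneration the rod-end outflow joins the pump flow into the cap end, so the net volume the pump must supply per unit advance equals the rod cross-section area.
Rod cross-section A_rod = π/4 × (50.1 mm)² = 1971 mm^2
v = Q_pump / A_rod

v ≈ 4.84 m/min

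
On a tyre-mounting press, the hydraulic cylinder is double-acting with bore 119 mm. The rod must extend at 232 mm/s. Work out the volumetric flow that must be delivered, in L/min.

Q ≈ 155 L/min

Cap-side area A_cap = π/4 × (119 mm)² = 11120 mm^2
Q = A × v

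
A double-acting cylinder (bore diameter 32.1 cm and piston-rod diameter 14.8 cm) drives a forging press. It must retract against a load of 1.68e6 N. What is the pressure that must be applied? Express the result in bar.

Rod-side annular area A_ann = π/4 × (32.1² − 14.8²) = 637.2 cm^2
Retraction: pressure acts on the annular area.
P = F / A = 1.68e6 N / A

P ≈ 264 bar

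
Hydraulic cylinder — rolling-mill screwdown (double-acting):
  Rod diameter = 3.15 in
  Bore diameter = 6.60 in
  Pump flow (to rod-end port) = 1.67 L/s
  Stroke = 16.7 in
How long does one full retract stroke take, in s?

Rod-side annular area A_ann = π/4 × (6.60² − 3.15²) = 26.42 in^2
Swept volume V = A × L; t = V / Q = A·L / Q

t ≈ 4.33 s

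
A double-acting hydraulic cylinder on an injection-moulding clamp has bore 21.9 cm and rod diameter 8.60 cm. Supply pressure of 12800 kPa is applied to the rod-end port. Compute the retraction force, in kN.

Rod-side annular area A_ann = π/4 × (21.9² − 8.60²) = 318.6 cm^2
On retraction the pressure acts on the annular area (bore minus rod).
F = P × A_ann

F ≈ 408 kN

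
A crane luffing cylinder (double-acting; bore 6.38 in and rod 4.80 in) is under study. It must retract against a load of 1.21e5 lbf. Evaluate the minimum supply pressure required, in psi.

Rod-side annular area A_ann = π/4 × (6.38² − 4.80²) = 13.87 in^2
Retraction: pressure acts on the annular area.
P = F / A = 1.21e5 lbf / A

P ≈ 8720 psi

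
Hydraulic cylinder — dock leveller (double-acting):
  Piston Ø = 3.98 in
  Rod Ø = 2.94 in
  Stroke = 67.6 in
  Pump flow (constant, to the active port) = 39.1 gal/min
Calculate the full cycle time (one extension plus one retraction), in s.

Cap-side area A_cap = π/4 × (3.98 in)² = 12.44 in^2
Rod-side annular area A_ann = π/4 × (3.98² − 2.94²) = 5.652 in^2
t_ext = A_cap·L/Q = 5.587 s
t_ret = A_ann·L/Q = 2.538 s
t_cycle = t_ext + t_ret

t ≈ 8.13 s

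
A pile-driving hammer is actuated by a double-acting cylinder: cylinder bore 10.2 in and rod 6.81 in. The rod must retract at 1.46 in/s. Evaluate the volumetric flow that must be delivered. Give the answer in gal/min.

Q ≈ 17.2 gal/min

Rod-side annular area A_ann = π/4 × (10.2² − 6.81²) = 45.29 in^2
Q = A × v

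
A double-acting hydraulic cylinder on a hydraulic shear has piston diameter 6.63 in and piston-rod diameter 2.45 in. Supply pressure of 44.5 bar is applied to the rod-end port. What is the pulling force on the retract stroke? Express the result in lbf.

F ≈ 19200 lbf

Rod-side annular area A_ann = π/4 × (6.63² − 2.45²) = 29.81 in^2
On retraction the pressure acts on the annular area (bore minus rod).
F = P × A_ann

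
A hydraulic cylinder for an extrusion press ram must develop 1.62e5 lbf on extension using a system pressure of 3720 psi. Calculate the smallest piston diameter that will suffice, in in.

Extension force acts on the full piston face: F = P × (π/4)D².
D = √(4F / (πP)) = √(4 × 1.62e5 lbf / (π × 3720 psi))

D ≈ 7.45 in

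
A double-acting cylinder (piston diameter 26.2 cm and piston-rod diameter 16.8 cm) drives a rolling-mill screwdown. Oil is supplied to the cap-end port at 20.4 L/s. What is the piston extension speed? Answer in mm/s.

v ≈ 378 mm/s

Cap-side area A_cap = π/4 × (26.2 cm)² = 539.1 cm^2
v = Q / A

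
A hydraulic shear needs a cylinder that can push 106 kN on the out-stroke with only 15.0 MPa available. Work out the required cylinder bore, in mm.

Extension force acts on the full piston face: F = P × (π/4)D².
D = √(4F / (πP)) = √(4 × 106 kN / (π × 15.0 MPa))

D ≈ 94.9 mm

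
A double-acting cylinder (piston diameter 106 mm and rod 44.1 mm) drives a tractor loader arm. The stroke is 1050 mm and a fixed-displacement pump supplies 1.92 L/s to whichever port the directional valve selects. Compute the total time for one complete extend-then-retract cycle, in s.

Cap-side area A_cap = π/4 × (106 mm)² = 8825 mm^2
Rod-side annular area A_ann = π/4 × (106² − 44.1²) = 7297 mm^2
t_ext = A_cap·L/Q = 4.826 s
t_ret = A_ann·L/Q = 3.991 s
t_cycle = t_ext + t_ret

t ≈ 8.82 s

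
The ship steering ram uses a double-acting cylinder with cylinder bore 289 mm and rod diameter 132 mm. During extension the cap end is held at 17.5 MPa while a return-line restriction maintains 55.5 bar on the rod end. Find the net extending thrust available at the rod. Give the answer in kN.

Cap-side area A_cap = π/4 × (289 mm)² = 65600 mm^2
Rod-side annular area A_ann = π/4 × (289² − 132²) = 51910 mm^2
Net thrust = P_cap·A_cap − P_rod·A_ann = 1148 kN − 288.1 kN

F ≈ 860 kN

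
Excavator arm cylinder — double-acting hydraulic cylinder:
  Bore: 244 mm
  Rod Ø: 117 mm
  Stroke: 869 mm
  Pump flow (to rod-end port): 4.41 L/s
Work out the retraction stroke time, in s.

Rod-side annular area A_ann = π/4 × (244² − 117²) = 36010 mm^2
Swept volume V = A × L; t = V / Q = A·L / Q

t ≈ 7.10 s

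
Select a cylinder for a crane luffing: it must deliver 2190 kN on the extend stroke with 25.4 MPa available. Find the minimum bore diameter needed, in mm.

D ≈ 331 mm

Extension force acts on the full piston face: F = P × (π/4)D².
D = √(4F / (πP)) = √(4 × 2190 kN / (π × 25.4 MPa))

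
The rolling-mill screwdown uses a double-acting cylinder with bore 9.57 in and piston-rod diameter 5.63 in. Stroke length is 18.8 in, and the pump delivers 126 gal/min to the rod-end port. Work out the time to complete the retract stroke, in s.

t ≈ 1.82 s

Rod-side annular area A_ann = π/4 × (9.57² − 5.63²) = 47.04 in^2
Swept volume V = A × L; t = V / Q = A·L / Q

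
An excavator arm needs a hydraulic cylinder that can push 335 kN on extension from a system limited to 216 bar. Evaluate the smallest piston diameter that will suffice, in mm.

D ≈ 141 mm

Extension force acts on the full piston face: F = P × (π/4)D².
D = √(4F / (πP)) = √(4 × 335 kN / (π × 216 bar))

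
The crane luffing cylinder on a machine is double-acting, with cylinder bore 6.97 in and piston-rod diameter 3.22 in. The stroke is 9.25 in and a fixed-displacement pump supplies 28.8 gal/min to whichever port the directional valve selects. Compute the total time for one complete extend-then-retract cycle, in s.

t ≈ 5.69 s

Cap-side area A_cap = π/4 × (6.97 in)² = 38.16 in^2
Rod-side annular area A_ann = π/4 × (6.97² − 3.22²) = 30.01 in^2
t_ext = A_cap·L/Q = 3.183 s
t_ret = A_ann·L/Q = 2.504 s
t_cycle = t_ext + t_ret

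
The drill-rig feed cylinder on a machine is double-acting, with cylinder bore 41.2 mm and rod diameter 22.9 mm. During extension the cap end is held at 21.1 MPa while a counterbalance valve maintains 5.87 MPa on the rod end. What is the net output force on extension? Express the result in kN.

Cap-side area A_cap = π/4 × (41.2 mm)² = 1333 mm^2
Rod-side annular area A_ann = π/4 × (41.2² − 22.9²) = 921.3 mm^2
Net thrust = P_cap·A_cap − P_rod·A_ann = 28.13 kN − 5.408 kN

F ≈ 22.7 kN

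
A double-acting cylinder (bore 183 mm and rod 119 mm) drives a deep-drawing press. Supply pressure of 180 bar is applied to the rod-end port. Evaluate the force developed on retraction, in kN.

F ≈ 273 kN

Rod-side annular area A_ann = π/4 × (183² − 119²) = 15180 mm^2
On retraction the pressure acts on the annular area (bore minus rod).
F = P × A_ann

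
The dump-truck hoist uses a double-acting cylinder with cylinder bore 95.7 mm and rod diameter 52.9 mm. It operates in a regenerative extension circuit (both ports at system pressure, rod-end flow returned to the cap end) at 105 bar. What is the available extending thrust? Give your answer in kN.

F ≈ 23.1 kN

With equal pressure on both faces, forces on the annular region cancel; the net push is pressure × rod cross-section.
Rod cross-section A_rod = π/4 × (52.9 mm)² = 2198 mm^2
F = P × A_rod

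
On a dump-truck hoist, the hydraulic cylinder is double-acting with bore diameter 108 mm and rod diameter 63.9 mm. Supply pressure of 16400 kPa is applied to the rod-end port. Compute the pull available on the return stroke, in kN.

Rod-side annular area A_ann = π/4 × (108² − 63.9²) = 5954 mm^2
On retraction the pressure acts on the annular area (bore minus rod).
F = P × A_ann

F ≈ 97.6 kN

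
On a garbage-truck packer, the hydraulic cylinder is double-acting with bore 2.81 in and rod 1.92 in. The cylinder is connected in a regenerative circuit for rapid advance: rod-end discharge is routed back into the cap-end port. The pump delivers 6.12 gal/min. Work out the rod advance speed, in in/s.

In regeneration the rod-end outflow joins the pump flow into the cap end, so the net volume the pump must supply per unit advance equals the rod cross-section area.
Rod cross-section A_rod = π/4 × (1.92 in)² = 2.895 in^2
v = Q_pump / A_rod

v ≈ 8.14 in/s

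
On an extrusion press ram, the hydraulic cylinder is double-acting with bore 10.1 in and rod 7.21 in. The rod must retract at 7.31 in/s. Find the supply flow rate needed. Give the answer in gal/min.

Q ≈ 74.6 gal/min

Rod-side annular area A_ann = π/4 × (10.1² − 7.21²) = 39.29 in^2
Q = A × v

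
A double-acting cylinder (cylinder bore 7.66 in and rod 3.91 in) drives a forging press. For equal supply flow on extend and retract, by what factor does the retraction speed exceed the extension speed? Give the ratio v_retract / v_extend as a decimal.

v_ret/v_ext ≈ 1.35

Cap-side area A_cap = π/4 × (7.66 in)² = 46.08 in^2
Rod-side annular area A_ann = π/4 × (7.66² − 3.91²) = 34.08 in^2
For equal Q, v ∝ 1/A, so v_ret/v_ext = A_cap/A_ann.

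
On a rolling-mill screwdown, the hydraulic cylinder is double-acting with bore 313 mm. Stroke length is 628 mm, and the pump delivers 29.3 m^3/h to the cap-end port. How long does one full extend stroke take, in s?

t ≈ 5.94 s

Cap-side area A_cap = π/4 × (313 mm)² = 76940 mm^2
Swept volume V = A × L; t = V / Q = A·L / Q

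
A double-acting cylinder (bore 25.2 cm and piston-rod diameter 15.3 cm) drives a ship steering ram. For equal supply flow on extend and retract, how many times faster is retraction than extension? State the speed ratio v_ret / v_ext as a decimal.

v_ret/v_ext ≈ 1.58

Cap-side area A_cap = π/4 × (25.2 cm)² = 498.8 cm^2
Rod-side annular area A_ann = π/4 × (25.2² − 15.3²) = 314.9 cm^2
For equal Q, v ∝ 1/A, so v_ret/v_ext = A_cap/A_ann.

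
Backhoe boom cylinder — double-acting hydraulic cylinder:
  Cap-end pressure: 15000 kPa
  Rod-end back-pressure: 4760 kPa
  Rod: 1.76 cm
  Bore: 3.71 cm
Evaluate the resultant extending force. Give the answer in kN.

Cap-side area A_cap = π/4 × (3.71 cm)² = 10.81 cm^2
Rod-side annular area A_ann = π/4 × (3.71² − 1.76²) = 8.377 cm^2
Net thrust = P_cap·A_cap − P_rod·A_ann = 16.22 kN − 3.988 kN

F ≈ 12.2 kN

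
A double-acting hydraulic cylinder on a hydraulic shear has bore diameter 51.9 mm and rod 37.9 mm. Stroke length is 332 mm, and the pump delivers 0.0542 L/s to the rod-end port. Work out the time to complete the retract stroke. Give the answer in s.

t ≈ 6.05 s

Rod-side annular area A_ann = π/4 × (51.9² − 37.9²) = 987.4 mm^2
Swept volume V = A × L; t = V / Q = A·L / Q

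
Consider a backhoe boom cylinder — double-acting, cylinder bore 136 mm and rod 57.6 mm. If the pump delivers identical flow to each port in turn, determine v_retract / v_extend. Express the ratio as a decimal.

v_ret/v_ext ≈ 1.22

Cap-side area A_cap = π/4 × (136 mm)² = 14530 mm^2
Rod-side annular area A_ann = π/4 × (136² − 57.6²) = 11920 mm^2
For equal Q, v ∝ 1/A, so v_ret/v_ext = A_cap/A_ann.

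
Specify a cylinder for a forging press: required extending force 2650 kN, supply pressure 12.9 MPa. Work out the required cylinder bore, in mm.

Extension force acts on the full piston face: F = P × (π/4)D².
D = √(4F / (πP)) = √(4 × 2650 kN / (π × 12.9 MPa))

D ≈ 511 mm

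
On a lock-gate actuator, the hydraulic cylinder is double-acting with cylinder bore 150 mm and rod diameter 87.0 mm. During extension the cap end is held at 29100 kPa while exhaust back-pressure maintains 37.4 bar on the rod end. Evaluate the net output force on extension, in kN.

Cap-side area A_cap = π/4 × (150 mm)² = 17670 mm^2
Rod-side annular area A_ann = π/4 × (150² − 87.0²) = 11730 mm^2
Net thrust = P_cap·A_cap − P_rod·A_ann = 514.2 kN − 43.86 kN

F ≈ 470 kN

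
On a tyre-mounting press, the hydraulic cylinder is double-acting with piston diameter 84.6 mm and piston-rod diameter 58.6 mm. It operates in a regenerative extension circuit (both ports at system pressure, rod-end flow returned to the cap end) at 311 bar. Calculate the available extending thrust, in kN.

With equal pressure on both faces, forces on the annular region cancel; the net push is pressure × rod cross-section.
Rod cross-section A_rod = π/4 × (58.6 mm)² = 2697 mm^2
F = P × A_rod

F ≈ 83.9 kN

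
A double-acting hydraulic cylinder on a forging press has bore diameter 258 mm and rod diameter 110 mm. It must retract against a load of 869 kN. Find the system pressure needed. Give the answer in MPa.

P ≈ 20.3 MPa

Rod-side annular area A_ann = π/4 × (258² − 110²) = 42780 mm^2
Retraction: pressure acts on the annular area.
P = F / A = 869 kN / A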